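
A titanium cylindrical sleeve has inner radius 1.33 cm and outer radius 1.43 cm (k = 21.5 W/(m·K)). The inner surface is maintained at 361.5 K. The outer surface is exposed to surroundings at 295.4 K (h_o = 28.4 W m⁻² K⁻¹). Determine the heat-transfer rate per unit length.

Q' = 168 W/m

Series thermal resistances, inner to outer:
  R'_titanium = ln(0.0143/0.0133)/(2πk) = 0.07250/(2π·21.5) = 5.367×10^-4 m·K/W
  R'_conv,out = 1/(2πr h) = 1/(2π·0.0143·28.4) = 0.3919 m·K/W
ΣR = 5.367×10^-4 + 0.3919 = 0.3924 m·K/W
Q' = ΔT/ΣR = (361.5 K − 295.4 K)/0.3924 = 168 W/m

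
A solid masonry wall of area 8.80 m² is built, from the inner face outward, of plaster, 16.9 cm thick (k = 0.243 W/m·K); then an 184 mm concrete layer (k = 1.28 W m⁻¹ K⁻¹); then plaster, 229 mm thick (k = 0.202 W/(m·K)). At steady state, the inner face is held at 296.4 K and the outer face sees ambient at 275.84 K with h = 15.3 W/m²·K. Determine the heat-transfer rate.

Q = 88.8 W

Series thermal resistances, inner to outer:
  R_plaster = L/(kA) = 0.169/(0.243·8.80) = 0.07903 K/W
  R_concrete = L/(kA) = 0.184/(1.28·8.80) = 0.01634 K/W
  R_plaster = L/(kA) = 0.229/(0.202·8.80) = 0.1288 K/W
  R_conv,out = 1/(hA) = 1/(15.3·8.80) = 0.007427 K/W
ΣR = 0.07903 + 0.01634 + 0.1288 + 0.007427 = 0.2316 K/W
Q = ΔT/ΣR = (296.4 K − 275.84 K)/0.2316 = 88.8 W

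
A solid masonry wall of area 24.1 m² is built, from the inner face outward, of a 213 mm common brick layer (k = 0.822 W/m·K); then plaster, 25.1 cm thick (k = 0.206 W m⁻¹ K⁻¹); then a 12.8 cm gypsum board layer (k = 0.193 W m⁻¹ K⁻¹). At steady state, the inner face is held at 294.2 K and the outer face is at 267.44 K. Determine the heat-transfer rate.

Q = 301 W

Series thermal resistances, inner to outer:
  R_common brick = L/(kA) = 0.213/(0.822·24.1) = 0.01075 K/W
  R_plaster = L/(kA) = 0.251/(0.206·24.1) = 0.05056 K/W
  R_gypsum board = L/(kA) = 0.128/(0.193·24.1) = 0.02752 K/W
ΣR = 0.01075 + 0.05056 + 0.02752 = 0.08883 K/W
Q = ΔT/ΣR = (294.2 K − 267.44 K)/0.08883 = 301 W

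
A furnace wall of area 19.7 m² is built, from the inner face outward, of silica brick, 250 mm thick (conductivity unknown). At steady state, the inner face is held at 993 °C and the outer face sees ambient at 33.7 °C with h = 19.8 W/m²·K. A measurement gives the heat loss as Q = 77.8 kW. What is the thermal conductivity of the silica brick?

k = 1.30 W/m·K

ΣR = ΔT/Q = |993 − 33.7|/77800 = 0.01233 K/W
Known resistances:
  R_conv,out = 1/(hA) = 1/(19.8·19.7) = 0.002564 K/W
R_silica brick = ΣR − ΣR_known = 0.01233 − 0.002564 = 0.009766 K/W
L/(kA) = 0.009766 ⇒ k = 0.250/(0.009766·19.7) = 1.30 W/m·K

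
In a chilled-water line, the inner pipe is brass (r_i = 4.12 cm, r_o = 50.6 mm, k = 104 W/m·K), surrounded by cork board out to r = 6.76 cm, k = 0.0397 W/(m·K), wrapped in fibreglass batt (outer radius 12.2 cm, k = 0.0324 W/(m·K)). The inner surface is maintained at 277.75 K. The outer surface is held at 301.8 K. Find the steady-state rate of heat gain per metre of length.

Series thermal resistances, inner to outer:
  R'_brass = ln(0.0506/0.0412)/(2πk) = 0.2055/(2π·104) = 3.145×10^-4 m·K/W
  R'_cork board = ln(0.0676/0.0506)/(2πk) = 0.2897/(2π·0.0397) = 1.161 m·K/W
  R'_fibreglass batt = ln(0.122/0.0676)/(2πk) = 0.5904/(2π·0.0324) = 2.900 m·K/W
ΣR = 3.145×10^-4 + 1.161 + 2.900 = 4.061 m·K/W
Q' = ΔT/ΣR = (277.75 K − 301.8 K)/4.061 = -5.92 W/m
(Negative Q' ⇒ heat flows inward; heat gain = 5.92 W/m.)

Q' = 5.92 W/m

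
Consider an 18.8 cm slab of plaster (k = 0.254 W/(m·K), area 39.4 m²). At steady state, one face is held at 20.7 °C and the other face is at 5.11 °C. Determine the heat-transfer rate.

Q = kA·ΔT/L = 0.254 × 39.4 × |20.7 °C − 5.11 °C| / 0.188 = 830 W

Q = 830 W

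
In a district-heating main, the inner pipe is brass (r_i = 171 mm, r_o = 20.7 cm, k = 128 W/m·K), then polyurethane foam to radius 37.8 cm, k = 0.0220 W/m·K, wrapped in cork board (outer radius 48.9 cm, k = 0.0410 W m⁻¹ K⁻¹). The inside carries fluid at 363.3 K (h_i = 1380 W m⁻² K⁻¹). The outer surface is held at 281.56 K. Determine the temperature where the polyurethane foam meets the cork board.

T = 296.8 K

Treat each layer as a resistance in series:
  R'_conv,in = 1/(2πr h) = 1/(2π·0.171·1380) = 6.744×10^-4 m·K/W
  R'_brass = ln(0.207/0.171)/(2πk) = 0.1911/(2π·128) = 2.376×10^-4 m·K/W
  R'_polyurethane foam = ln(0.378/0.207)/(2πk) = 0.6022/(2π·0.0220) = 4.356 m·K/W
  R'_cork board = ln(0.489/0.378)/(2πk) = 0.2575/(2π·0.0410) = 0.9994 m·K/W
ΣR = 6.744×10^-4 + 2.376×10^-4 + 4.356 + 0.9994 = 5.356 m·K/W
Q' = ΔT/ΣR = (363.3 K − 281.56 K)/5.356 = 15.26 W/m
From the inner boundary to the polyurethane foam/cork board interface, ΣR_partial = 4.357 m·K/W.
T_interface = T_in − Q'·ΣR_partial = 363.3 K − (15.26)(4.357) = 296.8 K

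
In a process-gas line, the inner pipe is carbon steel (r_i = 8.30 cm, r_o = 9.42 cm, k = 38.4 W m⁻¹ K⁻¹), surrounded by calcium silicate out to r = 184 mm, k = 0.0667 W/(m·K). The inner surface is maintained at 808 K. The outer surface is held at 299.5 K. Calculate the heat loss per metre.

Q' = 318 W/m

Resistance network (inner→outer):
  R'_carbon steel = ln(0.0942/0.0830)/(2πk) = 0.1266/(2π·38.4) = 5.246×10^-4 m·K/W
  R'_calcium silicate = ln(0.184/0.0942)/(2πk) = 0.6695/(2π·0.0667) = 1.598 m·K/W
ΣR = 5.246×10^-4 + 1.598 = 1.599 m·K/W
Q' = ΔT/ΣR = (808 K − 299.5 K)/1.599 = 318 W/m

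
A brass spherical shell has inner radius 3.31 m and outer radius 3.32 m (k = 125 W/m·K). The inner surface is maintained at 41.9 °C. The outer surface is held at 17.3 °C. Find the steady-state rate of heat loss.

Q = 4.25×10^7 W

Q = 4πk·ΔT/(1/r₁ − 1/r₂) = 4π × 125 × 24.6 / (1/3.31 − 1/3.32) = 4.25×10^7 W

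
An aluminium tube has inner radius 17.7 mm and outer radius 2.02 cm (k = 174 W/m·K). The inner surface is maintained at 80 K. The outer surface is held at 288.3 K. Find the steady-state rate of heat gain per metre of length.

Q' = 1.72×10^6 W/m

Q' = 2πk·ΔT/ln(r₂/r₁) = 2π × 174 × 208.3 / ln(0.0202/0.0177) = 1.72×10^6 W/m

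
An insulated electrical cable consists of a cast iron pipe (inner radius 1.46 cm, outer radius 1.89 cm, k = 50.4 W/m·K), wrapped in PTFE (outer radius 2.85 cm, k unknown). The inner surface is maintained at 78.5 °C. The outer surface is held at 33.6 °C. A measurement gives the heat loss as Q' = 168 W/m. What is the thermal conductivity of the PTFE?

k = 0.245 W/m·K

ΣR = ΔT/Q' = |78.5 − 33.6|/168 = 0.2673 m·K/W
Known resistances:
  R'_cast iron = ln(0.0189/0.0146)/(2πk) = 0.2581/(2π·50.4) = 8.152×10^-4 m·K/W
R_PTFE = ΣR − ΣR_known = 0.2673 − 8.152×10^-4 = 0.2665 m·K/W
ln(r₂/r₁)/(2πk) = 0.2665 ⇒ k = 0.4107/(2π·0.2665) = 0.245 W/m·K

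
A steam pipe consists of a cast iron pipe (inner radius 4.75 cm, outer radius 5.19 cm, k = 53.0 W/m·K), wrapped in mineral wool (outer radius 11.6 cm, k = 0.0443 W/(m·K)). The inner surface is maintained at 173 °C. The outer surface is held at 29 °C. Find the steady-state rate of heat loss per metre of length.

Series thermal resistances, inner to outer:
  R'_cast iron = ln(0.0519/0.0475)/(2πk) = 0.08859/(2π·53.0) = 2.660×10^-4 m·K/W
  R'_mineral wool = ln(0.116/0.0519)/(2πk) = 0.8043/(2π·0.0443) = 2.889 m·K/W
ΣR = 2.660×10^-4 + 2.889 = 2.889 m·K/W
Q' = ΔT/ΣR = (173 °C − 29 °C)/2.889 = 49.8 W/m

Q' = 49.8 W/m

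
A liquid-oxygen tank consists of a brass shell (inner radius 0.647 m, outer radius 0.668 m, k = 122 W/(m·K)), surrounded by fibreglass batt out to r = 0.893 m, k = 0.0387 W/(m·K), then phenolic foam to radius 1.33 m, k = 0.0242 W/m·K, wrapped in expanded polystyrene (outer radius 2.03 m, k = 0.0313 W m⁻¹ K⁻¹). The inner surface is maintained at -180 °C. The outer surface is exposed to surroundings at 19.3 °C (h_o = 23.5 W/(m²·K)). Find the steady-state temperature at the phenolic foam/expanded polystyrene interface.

Resistance network (inner→outer):
  R_brass = (1/0.647 − 1/0.668)/(4πk) = 0.04859/(4π·122) = 3.169×10^-5 K/W
  R_fibreglass batt = (1/0.668 − 1/0.893)/(4πk) = 0.3772/(4π·0.0387) = 0.7756 K/W
  R_phenolic foam = (1/0.893 − 1/1.33)/(4πk) = 0.3679/(4π·0.0242) = 1.210 K/W
  R_expanded polystyrene = (1/1.33 − 1/2.03)/(4πk) = 0.2593/(4π·0.0313) = 0.6592 K/W
  R_conv,out = 1/(4πr²h) = 1/(4π·2.03²·23.5) = 8.217×10^-4 K/W
ΣR = 3.169×10^-5 + 0.7756 + 1.210 + 0.6592 + 8.217×10^-4 = 2.646 K/W
Q = ΔT/ΣR = (-180 °C − 19.3 °C)/2.646 = -75.32 W
From the inner boundary to the phenolic foam/expanded polystyrene interface, ΣR_partial = 1.986 K/W.
T_interface = T_in − Q·ΣR_partial = -180 °C − (-75.32)(1.986) = -30.4 °C

T = -30.4 °C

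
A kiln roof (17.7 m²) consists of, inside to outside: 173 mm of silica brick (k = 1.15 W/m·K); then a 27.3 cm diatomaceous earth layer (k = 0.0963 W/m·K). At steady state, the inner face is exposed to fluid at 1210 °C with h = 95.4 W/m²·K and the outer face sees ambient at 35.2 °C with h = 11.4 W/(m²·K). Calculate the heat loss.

Q = 6.74 kW

Resistance network (inner→outer):
  R_conv,in = 1/(hA) = 1/(95.4·17.7) = 5.922×10^-4 K/W
  R_silica brick = L/(kA) = 0.173/(1.15·17.7) = 0.008499 K/W
  R_diatomaceous earth = L/(kA) = 0.273/(0.0963·17.7) = 0.1602 K/W
  R_conv,out = 1/(hA) = 1/(11.4·17.7) = 0.004956 K/W
ΣR = 5.922×10^-4 + 0.008499 + 0.1602 + 0.004956 = 0.1742 K/W
Q = ΔT/ΣR = (1210 °C − 35.2 °C)/0.1742 = 6740 W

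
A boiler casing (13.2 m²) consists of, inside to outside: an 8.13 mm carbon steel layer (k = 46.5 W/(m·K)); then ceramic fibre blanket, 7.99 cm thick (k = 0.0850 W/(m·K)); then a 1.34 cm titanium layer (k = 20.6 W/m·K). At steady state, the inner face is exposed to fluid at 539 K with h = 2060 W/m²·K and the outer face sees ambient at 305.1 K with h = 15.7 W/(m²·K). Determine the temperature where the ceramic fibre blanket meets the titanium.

Series thermal resistances, inner to outer:
  R_conv,in = 1/(hA) = 1/(2060·13.2) = 3.678×10^-5 K/W
  R_carbon steel = L/(kA) = 0.00813/(46.5·13.2) = 1.325×10^-5 K/W
  R_ceramic fibre blanket = L/(kA) = 0.0799/(0.0850·13.2) = 0.07121 K/W
  R_titanium = L/(kA) = 0.0134/(20.6·13.2) = 4.928×10^-5 K/W
  R_conv,out = 1/(hA) = 1/(15.7·13.2) = 0.004825 K/W
ΣR = 3.678×10^-5 + 1.325×10^-5 + 0.07121 + 4.928×10^-5 + 0.004825 = 0.07613 K/W
Q = ΔT/ΣR = (539 K − 305.1 K)/0.07613 = 3072 W
From the inner boundary to the ceramic fibre blanket/titanium interface, ΣR_partial = 0.07126 K/W.
T_interface = T_in − Q·ΣR_partial = 539 K − (3072)(0.07126) = 320.1 K

T = 320.1 K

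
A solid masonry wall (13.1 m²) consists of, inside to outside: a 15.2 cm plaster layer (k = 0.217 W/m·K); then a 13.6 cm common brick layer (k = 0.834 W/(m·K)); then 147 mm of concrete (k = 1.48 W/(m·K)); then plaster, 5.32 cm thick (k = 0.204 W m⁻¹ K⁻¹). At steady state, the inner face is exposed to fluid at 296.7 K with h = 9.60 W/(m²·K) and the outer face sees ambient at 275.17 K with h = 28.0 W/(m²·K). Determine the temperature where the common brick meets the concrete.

T = 281.42 K

Series thermal resistances, inner to outer:
  R_conv,in = 1/(hA) = 1/(9.60·13.1) = 0.007952 K/W
  R_plaster = L/(kA) = 0.152/(0.217·13.1) = 0.05347 K/W
  R_common brick = L/(kA) = 0.136/(0.834·13.1) = 0.01245 K/W
  R_concrete = L/(kA) = 0.147/(1.48·13.1) = 0.007582 K/W
  R_plaster = L/(kA) = 0.0532/(0.204·13.1) = 0.01991 K/W
  R_conv,out = 1/(hA) = 1/(28.0·13.1) = 0.002726 K/W
ΣR = 0.007952 + 0.05347 + 0.01245 + 0.007582 + 0.01991 + 0.002726 = 0.1041 K/W
Q = ΔT/ΣR = (296.7 K − 275.17 K)/0.1041 = 206.8 W
From the inner boundary to the common brick/concrete interface, ΣR_partial = 0.07387 K/W.
T_interface = T_in − Q·ΣR_partial = 296.7 K − (206.8)(0.07387) = 281.42 K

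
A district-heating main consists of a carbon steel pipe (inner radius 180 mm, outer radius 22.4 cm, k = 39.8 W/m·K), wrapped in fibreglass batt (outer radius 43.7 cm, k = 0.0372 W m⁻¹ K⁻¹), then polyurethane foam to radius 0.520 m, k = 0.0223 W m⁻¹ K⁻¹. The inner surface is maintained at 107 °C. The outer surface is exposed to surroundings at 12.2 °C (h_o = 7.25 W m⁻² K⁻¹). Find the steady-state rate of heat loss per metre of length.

Resistance network (inner→outer):
  R'_carbon steel = ln(0.224/0.180)/(2πk) = 0.2187/(2π·39.8) = 8.745×10^-4 m·K/W
  R'_fibreglass batt = ln(0.437/0.224)/(2πk) = 0.6683/(2π·0.0372) = 2.859 m·K/W
  R'_polyurethane foam = ln(0.520/0.437)/(2πk) = 0.1739/(2π·0.0223) = 1.241 m·K/W
  R'_conv,out = 1/(2πr h) = 1/(2π·0.520·7.25) = 0.04222 m·K/W
ΣR = 8.745×10^-4 + 2.859 + 1.241 + 0.04222 = 4.143 m·K/W
Q' = ΔT/ΣR = (107 °C − 12.2 °C)/4.143 = 22.9 W/m

Q' = 22.9 W/m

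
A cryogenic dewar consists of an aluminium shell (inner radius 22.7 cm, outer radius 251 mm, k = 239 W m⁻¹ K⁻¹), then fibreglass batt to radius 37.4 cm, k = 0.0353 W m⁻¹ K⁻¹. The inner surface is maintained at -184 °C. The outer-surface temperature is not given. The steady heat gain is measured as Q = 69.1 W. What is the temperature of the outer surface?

Series resistances:
  R_aluminium = (1/0.227 − 1/0.251)/(4πk) = 0.4212/(4π·239) = 1.403×10^-4 K/W
  R_fibreglass batt = (1/0.251 − 1/0.374)/(4πk) = 1.310/(4π·0.0353) = 2.954 K/W
ΣR = 2.954 K/W
ΔT = Q·ΣR = 69.1 × 2.954 = 204.1 K
Heat flows inward, so T_out = T_in + ΔT = -184 + 204.1 = 20.1 °C

T_out = 20.1 °C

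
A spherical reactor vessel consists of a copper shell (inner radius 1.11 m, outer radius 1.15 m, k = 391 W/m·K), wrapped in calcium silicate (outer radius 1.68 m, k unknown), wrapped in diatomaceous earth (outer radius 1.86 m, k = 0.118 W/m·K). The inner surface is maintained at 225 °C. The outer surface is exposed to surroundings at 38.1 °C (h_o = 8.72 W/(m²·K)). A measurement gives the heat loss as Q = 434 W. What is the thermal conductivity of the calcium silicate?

k = 0.0561 W/m·K

ΣR = ΔT/Q = |225 − 38.1|/434 = 0.4306 K/W
Known resistances:
  R_copper = (1/1.11 − 1/1.15)/(4πk) = 0.03134/(4π·391) = 6.378×10^-6 K/W
  R_diatomaceous earth = (1/1.68 − 1/1.86)/(4πk) = 0.05760/(4π·0.118) = 0.03885 K/W
  R_conv,out = 1/(4πr²h) = 1/(4π·1.86²·8.72) = 0.002638 K/W
R_calcium silicate = ΣR − ΣR_known = 0.4306 − 0.04149 = 0.3891 K/W
(1/r₁−1/r₂)/(4πk) = 0.3891 ⇒ k = 0.2743/(4π·0.3891) = 0.0561 W/m·K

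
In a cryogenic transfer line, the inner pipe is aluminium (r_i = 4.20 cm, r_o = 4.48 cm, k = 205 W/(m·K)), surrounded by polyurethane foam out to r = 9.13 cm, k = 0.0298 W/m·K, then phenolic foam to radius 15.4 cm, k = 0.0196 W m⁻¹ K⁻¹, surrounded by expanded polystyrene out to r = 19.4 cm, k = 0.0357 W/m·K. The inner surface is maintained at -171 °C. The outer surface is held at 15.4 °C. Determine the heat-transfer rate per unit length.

Q' = 20.5 W/m

Resistance network (inner→outer):
  R'_aluminium = ln(0.0448/0.0420)/(2πk) = 0.06454/(2π·205) = 5.011×10^-5 m·K/W
  R'_polyurethane foam = ln(0.0913/0.0448)/(2πk) = 0.7119/(2π·0.0298) = 3.802 m·K/W
  R'_phenolic foam = ln(0.154/0.0913)/(2πk) = 0.5228/(2π·0.0196) = 4.245 m·K/W
  R'_expanded polystyrene = ln(0.194/0.154)/(2πk) = 0.2309/(2π·0.0357) = 1.029 m·K/W
ΣR = 5.011×10^-5 + 3.802 + 4.245 + 1.029 = 9.076 m·K/W
Q' = ΔT/ΣR = (-171 °C − 15.4 °C)/9.076 = -20.5 W/m
(Negative Q' ⇒ heat flows inward; heat gain = 20.5 W/m.)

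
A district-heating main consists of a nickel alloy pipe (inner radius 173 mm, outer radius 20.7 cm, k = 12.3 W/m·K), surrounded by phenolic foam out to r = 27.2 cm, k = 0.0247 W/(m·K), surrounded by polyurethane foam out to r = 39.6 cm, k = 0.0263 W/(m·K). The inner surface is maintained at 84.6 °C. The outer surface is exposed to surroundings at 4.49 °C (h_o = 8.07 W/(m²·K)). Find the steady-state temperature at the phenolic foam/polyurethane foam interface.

Series thermal resistances, inner to outer:
  R'_nickel alloy = ln(0.207/0.173)/(2πk) = 0.1794/(2π·12.3) = 0.002322 m·K/W
  R'_phenolic foam = ln(0.272/0.207)/(2πk) = 0.2731/(2π·0.0247) = 1.760 m·K/W
  R'_polyurethane foam = ln(0.396/0.272)/(2πk) = 0.3756/(2π·0.0263) = 2.273 m·K/W
  R'_conv,out = 1/(2πr h) = 1/(2π·0.396·8.07) = 0.04980 m·K/W
ΣR = 0.002322 + 1.760 + 2.273 + 0.04980 = 4.085 m·K/W
Q' = ΔT/ΣR = (84.6 °C − 4.49 °C)/4.085 = 19.61 W/m
From the inner boundary to the phenolic foam/polyurethane foam interface, ΣR_partial = 1.762 m·K/W.
T_interface = T_in − Q'·ΣR_partial = 84.6 °C − (19.61)(1.762) = 50.0 °C

T = 50.0 °C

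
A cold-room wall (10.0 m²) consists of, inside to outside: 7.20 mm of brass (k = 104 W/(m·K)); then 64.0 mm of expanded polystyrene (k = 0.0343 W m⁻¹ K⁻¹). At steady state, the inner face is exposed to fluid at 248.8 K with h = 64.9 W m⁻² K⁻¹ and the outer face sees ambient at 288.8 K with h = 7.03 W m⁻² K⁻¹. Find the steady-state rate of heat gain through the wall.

Q = 198 W

Treat each layer as a resistance in series:
  R_conv,in = 1/(hA) = 1/(64.9·10.0) = 0.001541 K/W
  R_brass = L/(kA) = 0.00720/(104·10.0) = 6.923×10^-6 K/W
  R_expanded polystyrene = L/(kA) = 0.0640/(0.0343·10.0) = 0.1866 K/W
  R_conv,out = 1/(hA) = 1/(7.03·10.0) = 0.01422 K/W
ΣR = 0.001541 + 6.923×10^-6 + 0.1866 + 0.01422 = 0.2024 K/W
Q = ΔT/ΣR = (248.8 K − 288.8 K)/0.2024 = -198 W
(Negative Q ⇒ heat flows inward; heat gain = 198 W.)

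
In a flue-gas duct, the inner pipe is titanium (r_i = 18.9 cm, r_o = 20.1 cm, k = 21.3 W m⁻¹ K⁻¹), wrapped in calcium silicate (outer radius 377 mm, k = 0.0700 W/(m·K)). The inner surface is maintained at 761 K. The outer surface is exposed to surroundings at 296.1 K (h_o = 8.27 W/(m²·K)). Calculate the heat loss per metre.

Resistance network (inner→outer):
  R'_titanium = ln(0.201/0.189)/(2πk) = 0.06156/(2π·21.3) = 4.600×10^-4 m·K/W
  R'_calcium silicate = ln(0.377/0.201)/(2πk) = 0.6289/(2π·0.0700) = 1.430 m·K/W
  R'_conv,out = 1/(2πr h) = 1/(2π·0.377·8.27) = 0.05105 m·K/W
ΣR = 4.600×10^-4 + 1.430 + 0.05105 = 1.482 m·K/W
Q' = ΔT/ΣR = (761 K − 296.1 K)/1.482 = 314 W/m

Q' = 314 W/m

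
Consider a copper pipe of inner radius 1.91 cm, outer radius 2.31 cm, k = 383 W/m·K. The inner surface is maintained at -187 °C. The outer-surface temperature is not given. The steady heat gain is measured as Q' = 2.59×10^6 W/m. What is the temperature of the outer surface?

T_out = 17.6 °C

Series resistances:
  R'_copper = ln(0.0231/0.0191)/(2πk) = 0.1901/(2π·383) = 7.901×10^-5 m·K/W
ΣR = 7.901×10^-5 m·K/W
ΔT = Q'·ΣR = 2.59×10^6 × 7.901×10^-5 = 204.6 K
Heat flows inward, so T_out = T_in + ΔT = -187 + 204.6 = 17.6 °C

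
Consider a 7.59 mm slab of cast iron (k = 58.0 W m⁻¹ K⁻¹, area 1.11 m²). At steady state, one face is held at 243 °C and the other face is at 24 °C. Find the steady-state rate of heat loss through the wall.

Q = 1.86×10^6 W

Q = kA·ΔT/L = 58.0 × 1.11 × |243 °C − 24 °C| / 0.00759 = 1.86×10^6 W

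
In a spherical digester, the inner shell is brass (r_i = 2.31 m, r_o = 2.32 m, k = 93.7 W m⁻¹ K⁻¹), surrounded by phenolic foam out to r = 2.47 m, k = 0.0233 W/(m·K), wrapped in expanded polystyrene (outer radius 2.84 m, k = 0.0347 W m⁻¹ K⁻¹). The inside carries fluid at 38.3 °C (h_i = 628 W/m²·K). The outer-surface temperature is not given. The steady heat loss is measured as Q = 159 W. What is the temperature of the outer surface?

T_out = 4.85 °C

Series resistances:
  R_conv,in = 1/(4πr²h) = 1/(4π·2.31²·628) = 2.375×10^-5 K/W
  R_brass = (1/2.31 − 1/2.32)/(4πk) = 0.001866/(4π·93.7) = 1.585×10^-6 K/W
  R_phenolic foam = (1/2.32 − 1/2.47)/(4πk) = 0.02618/(4π·0.0233) = 0.08940 K/W
  R_expanded polystyrene = (1/2.47 − 1/2.84)/(4πk) = 0.05275/(4π·0.0347) = 0.1210 K/W
ΣR = 0.2104 K/W
ΔT = Q·ΣR = 159 × 0.2104 = 33.45 K
Heat flows outward, so T_out = T_in − ΔT = 38.3 − 33.45 = 4.85 °C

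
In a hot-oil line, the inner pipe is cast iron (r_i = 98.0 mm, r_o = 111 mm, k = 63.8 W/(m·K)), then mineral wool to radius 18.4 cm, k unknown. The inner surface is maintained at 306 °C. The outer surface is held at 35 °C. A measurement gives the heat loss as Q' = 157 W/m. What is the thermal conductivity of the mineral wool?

ΣR = ΔT/Q' = |306 − 35|/157 = 1.726 m·K/W
Known resistances:
  R'_cast iron = ln(0.111/0.0980)/(2πk) = 0.1246/(2π·63.8) = 3.107×10^-4 m·K/W
R_mineral wool = ΣR − ΣR_known = 1.726 − 3.107×10^-4 = 1.726 m·K/W
ln(r₂/r₁)/(2πk) = 1.726 ⇒ k = 0.5054/(2π·1.726) = 0.0466 W/m·K

k = 0.0466 W/m·K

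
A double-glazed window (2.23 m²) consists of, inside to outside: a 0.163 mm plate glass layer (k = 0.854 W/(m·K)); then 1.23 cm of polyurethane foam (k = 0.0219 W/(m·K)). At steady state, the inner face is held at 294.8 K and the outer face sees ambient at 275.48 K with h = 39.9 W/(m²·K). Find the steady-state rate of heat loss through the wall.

Treat each layer as a resistance in series:
  R_plate glass = L/(kA) = 1.63×10^-4/(0.854·2.23) = 8.559×10^-5 K/W
  R_polyurethane foam = L/(kA) = 0.0123/(0.0219·2.23) = 0.2519 K/W
  R_conv,out = 1/(hA) = 1/(39.9·2.23) = 0.01124 K/W
ΣR = 8.559×10^-5 + 0.2519 + 0.01124 = 0.2632 K/W
Q = ΔT/ΣR = (294.8 K − 275.48 K)/0.2632 = 73.4 W

Q = 73.4 W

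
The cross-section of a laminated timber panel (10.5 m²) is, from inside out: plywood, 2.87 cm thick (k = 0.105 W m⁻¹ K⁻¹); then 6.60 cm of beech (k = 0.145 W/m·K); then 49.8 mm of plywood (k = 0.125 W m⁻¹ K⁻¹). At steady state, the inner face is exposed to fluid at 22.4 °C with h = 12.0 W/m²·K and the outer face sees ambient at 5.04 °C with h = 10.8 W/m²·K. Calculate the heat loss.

Q = 140 W

Treat each layer as a resistance in series:
  R_conv,in = 1/(hA) = 1/(12.0·10.5) = 0.007937 K/W
  R_plywood = L/(kA) = 0.0287/(0.105·10.5) = 0.02603 K/W
  R_beech = L/(kA) = 0.0660/(0.145·10.5) = 0.04335 K/W
  R_plywood = L/(kA) = 0.0498/(0.125·10.5) = 0.03794 K/W
  R_conv,out = 1/(hA) = 1/(10.8·10.5) = 0.008818 K/W
ΣR = 0.007937 + 0.02603 + 0.04335 + 0.03794 + 0.008818 = 0.1241 K/W
Q = ΔT/ΣR = (22.4 °C − 5.04 °C)/0.1241 = 140 W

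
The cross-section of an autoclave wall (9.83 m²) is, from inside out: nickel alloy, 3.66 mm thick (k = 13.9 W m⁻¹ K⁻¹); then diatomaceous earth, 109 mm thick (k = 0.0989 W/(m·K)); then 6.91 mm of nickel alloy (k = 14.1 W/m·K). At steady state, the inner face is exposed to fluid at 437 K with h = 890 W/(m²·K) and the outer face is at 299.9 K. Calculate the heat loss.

Resistance network (inner→outer):
  R_conv,in = 1/(hA) = 1/(890·9.83) = 1.143×10^-4 K/W
  R_nickel alloy = L/(kA) = 0.00366/(13.9·9.83) = 2.679×10^-5 K/W
  R_diatomaceous earth = L/(kA) = 0.109/(0.0989·9.83) = 0.1121 K/W
  R_nickel alloy = L/(kA) = 0.00691/(14.1·9.83) = 4.985×10^-5 K/W
ΣR = 1.143×10^-4 + 2.679×10^-5 + 0.1121 + 4.985×10^-5 = 0.1123 K/W
Q = ΔT/ΣR = (437 K − 299.9 K)/0.1123 = 1220 W

Q = 1220 W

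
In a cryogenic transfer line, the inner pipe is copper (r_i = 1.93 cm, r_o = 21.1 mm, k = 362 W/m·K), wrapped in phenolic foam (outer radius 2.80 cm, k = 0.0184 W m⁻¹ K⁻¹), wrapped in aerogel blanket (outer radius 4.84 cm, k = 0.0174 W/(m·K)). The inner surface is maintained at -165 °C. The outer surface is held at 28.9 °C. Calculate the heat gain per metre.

Series thermal resistances, inner to outer:
  R'_copper = ln(0.0211/0.0193)/(2πk) = 0.08917/(2π·362) = 3.920×10^-5 m·K/W
  R'_phenolic foam = ln(0.0280/0.0211)/(2πk) = 0.2829/(2π·0.0184) = 2.447 m·K/W
  R'_aerogel blanket = ln(0.0484/0.0280)/(2πk) = 0.5473/(2π·0.0174) = 5.006 m·K/W
ΣR = 3.920×10^-5 + 2.447 + 5.006 = 7.453 m·K/W
Q' = ΔT/ΣR = (-165 °C − 28.9 °C)/7.453 = -26.0 W/m
(Negative Q' ⇒ heat flows inward; heat gain = 26.0 W/m.)

Q' = 26.0 W/m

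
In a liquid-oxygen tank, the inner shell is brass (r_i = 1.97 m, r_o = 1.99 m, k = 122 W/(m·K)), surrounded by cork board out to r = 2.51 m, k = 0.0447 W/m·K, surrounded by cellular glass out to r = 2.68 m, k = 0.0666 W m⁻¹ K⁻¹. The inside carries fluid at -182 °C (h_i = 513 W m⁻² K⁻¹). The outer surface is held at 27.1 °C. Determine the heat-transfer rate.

Q = 970 W

Treat each layer as a resistance in series:
  R_conv,in = 1/(4πr²h) = 1/(4π·1.97²·513) = 3.997×10^-5 K/W
  R_brass = (1/1.97 − 1/1.99)/(4πk) = 0.005102/(4π·122) = 3.328×10^-6 K/W
  R_cork board = (1/1.99 − 1/2.51)/(4πk) = 0.1041/(4π·0.0447) = 0.1853 K/W
  R_cellular glass = (1/2.51 − 1/2.68)/(4πk) = 0.02527/(4π·0.0666) = 0.03020 K/W
ΣR = 3.997×10^-5 + 3.328×10^-6 + 0.1853 + 0.03020 = 0.2155 K/W
Q = ΔT/ΣR = (-182 °C − 27.1 °C)/0.2155 = -970 W
(Negative Q ⇒ heat flows inward; heat gain = 970 W.)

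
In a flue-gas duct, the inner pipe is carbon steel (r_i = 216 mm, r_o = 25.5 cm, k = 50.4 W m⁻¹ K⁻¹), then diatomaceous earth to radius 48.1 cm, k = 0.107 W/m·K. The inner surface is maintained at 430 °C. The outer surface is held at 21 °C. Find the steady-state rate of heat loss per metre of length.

Treat each layer as a resistance in series:
  R'_carbon steel = ln(0.255/0.216)/(2πk) = 0.1660/(2π·50.4) = 5.242×10^-4 m·K/W
  R'_diatomaceous earth = ln(0.481/0.255)/(2πk) = 0.6346/(2π·0.107) = 0.9439 m·K/W
ΣR = 5.242×10^-4 + 0.9439 = 0.9444 m·K/W
Q' = ΔT/ΣR = (430 °C − 21 °C)/0.9444 = 433 W/m

Q' = 433 W/m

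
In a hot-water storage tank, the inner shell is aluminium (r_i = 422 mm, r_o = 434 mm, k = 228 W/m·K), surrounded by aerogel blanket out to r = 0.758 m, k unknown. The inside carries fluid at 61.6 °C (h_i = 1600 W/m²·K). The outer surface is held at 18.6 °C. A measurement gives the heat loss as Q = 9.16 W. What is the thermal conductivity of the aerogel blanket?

k = 0.0167 W/m·K

ΣR = ΔT/Q = |61.6 − 18.6|/9.16 = 4.694 K/W
Known resistances:
  R_conv,in = 1/(4πr²h) = 1/(4π·0.422²·1600) = 2.793×10^-4 K/W
  R_aluminium = (1/0.422 − 1/0.434)/(4πk) = 0.06552/(4π·228) = 2.287×10^-5 K/W
R_aerogel blanket = ΣR − ΣR_known = 4.694 − 3.022×10^-4 = 4.694 K/W
(1/r₁−1/r₂)/(4πk) = 4.694 ⇒ k = 0.9849/(4π·4.694) = 0.0167 W/m·K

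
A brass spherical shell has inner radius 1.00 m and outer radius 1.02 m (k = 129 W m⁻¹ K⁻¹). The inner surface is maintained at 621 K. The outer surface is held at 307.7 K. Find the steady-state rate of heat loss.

Q = 2.59×10^7 W

Q = 4πk·ΔT/(1/r₁ − 1/r₂) = 4π × 129 × 313.3 / (1/1.00 − 1/1.02) = 2.59×10^7 W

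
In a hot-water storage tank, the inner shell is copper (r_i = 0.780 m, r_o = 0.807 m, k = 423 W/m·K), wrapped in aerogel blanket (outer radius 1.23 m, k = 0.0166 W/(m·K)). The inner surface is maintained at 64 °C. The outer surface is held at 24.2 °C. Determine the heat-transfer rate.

Resistance network (inner→outer):
  R_copper = (1/0.780 − 1/0.807)/(4πk) = 0.04289/(4π·423) = 8.069×10^-6 K/W
  R_aerogel blanket = (1/0.807 − 1/1.23)/(4πk) = 0.4261/(4π·0.0166) = 2.043 K/W
ΣR = 8.069×10^-6 + 2.043 = 2.043 K/W
Q = ΔT/ΣR = (64 °C − 24.2 °C)/2.043 = 19.5 W

Q = 19.5 W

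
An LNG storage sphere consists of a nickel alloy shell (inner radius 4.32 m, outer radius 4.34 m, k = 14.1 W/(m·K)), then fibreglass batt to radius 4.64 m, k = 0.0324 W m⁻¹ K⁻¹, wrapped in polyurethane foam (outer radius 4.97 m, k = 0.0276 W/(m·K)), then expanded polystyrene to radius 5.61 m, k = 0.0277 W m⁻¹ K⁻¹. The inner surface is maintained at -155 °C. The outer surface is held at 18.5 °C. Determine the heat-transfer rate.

Q = 1210 W

Treat each layer as a resistance in series:
  R_nickel alloy = (1/4.32 − 1/4.34)/(4πk) = 0.001067/(4π·14.1) = 6.020×10^-6 K/W
  R_fibreglass batt = (1/4.34 − 1/4.64)/(4πk) = 0.01490/(4π·0.0324) = 0.03659 K/W
  R_polyurethane foam = (1/4.64 − 1/4.97)/(4πk) = 0.01431/(4π·0.0276) = 0.04126 K/W
  R_expanded polystyrene = (1/4.97 − 1/5.61)/(4πk) = 0.02295/(4π·0.0277) = 0.06594 K/W
ΣR = 6.020×10^-6 + 0.03659 + 0.04126 + 0.06594 = 0.1438 K/W
Q = ΔT/ΣR = (-155 °C − 18.5 °C)/0.1438 = -1210 W
(Negative Q ⇒ heat flows inward; heat gain = 1210 W.)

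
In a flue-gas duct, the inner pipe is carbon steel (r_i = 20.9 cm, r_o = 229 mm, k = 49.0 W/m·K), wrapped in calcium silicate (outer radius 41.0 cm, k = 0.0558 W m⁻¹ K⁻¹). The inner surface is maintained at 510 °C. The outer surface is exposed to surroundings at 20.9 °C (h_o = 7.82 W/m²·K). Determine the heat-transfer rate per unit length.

Resistance network (inner→outer):
  R'_carbon steel = ln(0.229/0.209)/(2πk) = 0.09139/(2π·49.0) = 2.968×10^-4 m·K/W
  R'_calcium silicate = ln(0.410/0.229)/(2πk) = 0.5824/(2π·0.0558) = 1.661 m·K/W
  R'_conv,out = 1/(2πr h) = 1/(2π·0.410·7.82) = 0.04964 m·K/W
ΣR = 2.968×10^-4 + 1.661 + 0.04964 = 1.711 m·K/W
Q' = ΔT/ΣR = (510 °C − 20.9 °C)/1.711 = 286 W/m

Q' = 286 W/m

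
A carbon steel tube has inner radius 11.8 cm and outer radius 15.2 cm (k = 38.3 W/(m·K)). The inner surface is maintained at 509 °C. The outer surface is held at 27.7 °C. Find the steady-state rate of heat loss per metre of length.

Q' = 2πk·ΔT/ln(r₂/r₁) = 2π × 38.3 × 481.3 / ln(0.152/0.118) = 4.57×10^5 W/m

Q' = 457 kW/m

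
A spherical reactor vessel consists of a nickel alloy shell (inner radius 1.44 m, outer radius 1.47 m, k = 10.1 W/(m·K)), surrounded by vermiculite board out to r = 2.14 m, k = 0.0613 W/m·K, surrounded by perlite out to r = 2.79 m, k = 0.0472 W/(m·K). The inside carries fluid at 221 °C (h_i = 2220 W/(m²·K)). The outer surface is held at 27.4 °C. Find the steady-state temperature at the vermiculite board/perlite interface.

Series thermal resistances, inner to outer:
  R_conv,in = 1/(4πr²h) = 1/(4π·1.44²·2220) = 1.729×10^-5 K/W
  R_nickel alloy = (1/1.44 − 1/1.47)/(4πk) = 0.01417/(4π·10.1) = 1.117×10^-4 K/W
  R_vermiculite board = (1/1.47 − 1/2.14)/(4πk) = 0.2130/(4π·0.0613) = 0.2765 K/W
  R_perlite = (1/2.14 − 1/2.79)/(4πk) = 0.1089/(4π·0.0472) = 0.1835 K/W
ΣR = 1.729×10^-5 + 1.117×10^-4 + 0.2765 + 0.1835 = 0.4601 K/W
Q = ΔT/ΣR = (221 °C − 27.4 °C)/0.4601 = 420.8 W
From the inner boundary to the vermiculite board/perlite interface, ΣR_partial = 0.2766 K/W.
T_interface = T_in − Q·ΣR_partial = 221 °C − (420.8)(0.2766) = 105 °C

T = 105 °C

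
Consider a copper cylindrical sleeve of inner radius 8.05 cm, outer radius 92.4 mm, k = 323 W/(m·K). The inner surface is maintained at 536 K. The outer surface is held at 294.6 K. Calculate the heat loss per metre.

Q' = 3550 kW/m

Q' = 2πk·ΔT/ln(r₂/r₁) = 2π × 323 × 241.4 / ln(0.0924/0.0805) = 3.55×10^6 W/m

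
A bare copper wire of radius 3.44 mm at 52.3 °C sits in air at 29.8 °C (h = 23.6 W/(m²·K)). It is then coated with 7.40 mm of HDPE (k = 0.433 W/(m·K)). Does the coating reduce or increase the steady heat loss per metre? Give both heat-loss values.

increases: 11.5 → 21.6 W/m

Critical radius for a cylinder: r_cr = k/h = 0.0183 m = 1.83 cm.
Outer radius after coating: r₂ = 0.00344 + 0.00740 = 0.01084 m.
Since r₁ < r_cr and r₂ ≤ r_cr, the coating moves toward the maximum at r_cr — heat loss rises.
Bare: R = 1/(2πr₁h) = 1.960 m·K/W; Q = 22.5/1.960 = 11.5 W/m.
Coated: R = R_cond + R_conv = 1.044 m·K/W; Q = 22.5/1.044 = 21.6 W/m.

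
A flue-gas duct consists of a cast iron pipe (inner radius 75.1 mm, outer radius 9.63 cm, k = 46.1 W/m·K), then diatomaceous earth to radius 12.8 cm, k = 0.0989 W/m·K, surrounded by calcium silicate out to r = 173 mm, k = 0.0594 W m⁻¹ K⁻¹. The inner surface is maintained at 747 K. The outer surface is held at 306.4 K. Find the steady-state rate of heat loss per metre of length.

Treat each layer as a resistance in series:
  R'_cast iron = ln(0.0963/0.0751)/(2πk) = 0.2486/(2π·46.1) = 8.584×10^-4 m·K/W
  R'_diatomaceous earth = ln(0.128/0.0963)/(2πk) = 0.2846/(2π·0.0989) = 0.4579 m·K/W
  R'_calcium silicate = ln(0.173/0.128)/(2πk) = 0.3013/(2π·0.0594) = 0.8072 m·K/W
ΣR = 8.584×10^-4 + 0.4579 + 0.8072 = 1.266 m·K/W
Q' = ΔT/ΣR = (747 K − 306.4 K)/1.266 = 348 W/m

Q' = 348 W/m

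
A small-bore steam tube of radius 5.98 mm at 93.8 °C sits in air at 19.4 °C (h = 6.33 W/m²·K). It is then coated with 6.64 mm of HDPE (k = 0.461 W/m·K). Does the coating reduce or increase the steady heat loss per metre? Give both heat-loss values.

Critical radius for a cylinder: r_cr = k/h = 0.0728 m = 7.28 cm.
Outer radius after coating: r₂ = 0.00598 + 0.00664 = 0.01262 m.
Since r₁ < r_cr and r₂ ≤ r_cr, the coating moves toward the maximum at r_cr — heat loss rises.
Bare: R = 1/(2πr₁h) = 4.205 m·K/W; Q = 74.4/4.205 = 17.7 W/m.
Coated: R = R_cond + R_conv = 2.250 m·K/W; Q = 74.4/2.250 = 33.1 W/m.

increases: 17.7 → 33.1 W/m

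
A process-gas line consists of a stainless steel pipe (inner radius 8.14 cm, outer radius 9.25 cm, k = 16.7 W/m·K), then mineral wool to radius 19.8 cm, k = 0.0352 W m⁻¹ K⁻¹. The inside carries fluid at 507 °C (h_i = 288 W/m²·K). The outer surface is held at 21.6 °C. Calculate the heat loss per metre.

Q' = 141 W/m

Treat each layer as a resistance in series:
  R'_conv,in = 1/(2πr h) = 1/(2π·0.0814·288) = 0.006789 m·K/W
  R'_stainless steel = ln(0.0925/0.0814)/(2πk) = 0.1278/(2π·16.7) = 0.001218 m·K/W
  R'_mineral wool = ln(0.198/0.0925)/(2πk) = 0.7611/(2π·0.0352) = 3.441 m·K/W
ΣR = 0.006789 + 0.001218 + 3.441 = 3.449 m·K/W
Q' = ΔT/ΣR = (507 °C − 21.6 °C)/3.449 = 141 W/m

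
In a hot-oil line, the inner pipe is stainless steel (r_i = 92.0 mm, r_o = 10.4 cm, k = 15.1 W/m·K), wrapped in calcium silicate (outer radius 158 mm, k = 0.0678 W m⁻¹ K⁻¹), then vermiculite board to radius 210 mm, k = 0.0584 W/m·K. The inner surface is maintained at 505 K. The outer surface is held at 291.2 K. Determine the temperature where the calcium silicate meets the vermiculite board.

Treat each layer as a resistance in series:
  R'_stainless steel = ln(0.104/0.0920)/(2πk) = 0.1226/(2π·15.1) = 0.001292 m·K/W
  R'_calcium silicate = ln(0.158/0.104)/(2πk) = 0.4182/(2π·0.0678) = 0.9817 m·K/W
  R'_vermiculite board = ln(0.210/0.158)/(2πk) = 0.2845/(2π·0.0584) = 0.7754 m·K/W
ΣR = 0.001292 + 0.9817 + 0.7754 = 1.758 m·K/W
Q' = ΔT/ΣR = (505 K − 291.2 K)/1.758 = 121.6 W/m
From the inner boundary to the calcium silicate/vermiculite board interface, ΣR_partial = 0.9830 m·K/W.
T_interface = T_in − Q'·ΣR_partial = 505 K − (121.6)(0.9830) = 385 K

T = 385 K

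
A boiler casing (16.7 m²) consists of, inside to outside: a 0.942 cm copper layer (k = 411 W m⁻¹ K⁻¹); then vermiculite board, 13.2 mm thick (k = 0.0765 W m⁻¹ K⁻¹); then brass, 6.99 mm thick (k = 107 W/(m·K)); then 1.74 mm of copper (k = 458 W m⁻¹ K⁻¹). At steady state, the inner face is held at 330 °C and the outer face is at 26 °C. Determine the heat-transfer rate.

Resistance network (inner→outer):
  R_copper = L/(kA) = 0.00942/(411·16.7) = 1.372×10^-6 K/W
  R_vermiculite board = L/(kA) = 0.0132/(0.0765·16.7) = 0.01033 K/W
  R_brass = L/(kA) = 0.00699/(107·16.7) = 3.912×10^-6 K/W
  R_copper = L/(kA) = 0.00174/(458·16.7) = 2.275×10^-7 K/W
ΣR = 1.372×10^-6 + 0.01033 + 3.912×10^-6 + 2.275×10^-7 = 0.01034 K/W
Q = ΔT/ΣR = (330 °C − 26 °C)/0.01034 = 29400 W

Q = 29.4 kW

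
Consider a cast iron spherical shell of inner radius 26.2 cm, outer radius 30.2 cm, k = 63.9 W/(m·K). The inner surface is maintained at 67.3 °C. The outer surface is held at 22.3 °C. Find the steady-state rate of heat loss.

Q = 4πk·ΔT/(1/r₁ − 1/r₂) = 4π × 63.9 × 45 / (1/0.262 − 1/0.302) = 71500 W

Q = 71500 W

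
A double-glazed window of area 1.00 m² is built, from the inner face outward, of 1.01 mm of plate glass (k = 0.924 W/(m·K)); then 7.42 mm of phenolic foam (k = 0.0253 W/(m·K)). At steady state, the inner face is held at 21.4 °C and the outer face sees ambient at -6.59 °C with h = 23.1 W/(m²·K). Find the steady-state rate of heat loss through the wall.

Q = 82.9 W

Treat each layer as a resistance in series:
  R_plate glass = L/(kA) = 0.00101/(0.924·1.00) = 0.001093 K/W
  R_phenolic foam = L/(kA) = 0.00742/(0.0253·1.00) = 0.2933 K/W
  R_conv,out = 1/(hA) = 1/(23.1·1.00) = 0.04329 K/W
ΣR = 0.001093 + 0.2933 + 0.04329 = 0.3377 K/W
Q = ΔT/ΣR = (21.4 °C − -6.59 °C)/0.3377 = 82.9 W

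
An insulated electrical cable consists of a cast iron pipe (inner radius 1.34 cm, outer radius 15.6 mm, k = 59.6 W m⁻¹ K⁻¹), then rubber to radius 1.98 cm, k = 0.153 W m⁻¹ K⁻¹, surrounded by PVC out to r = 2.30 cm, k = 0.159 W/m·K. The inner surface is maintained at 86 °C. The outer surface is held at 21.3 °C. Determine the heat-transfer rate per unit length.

Q' = 162 W/m

Series thermal resistances, inner to outer:
  R'_cast iron = ln(0.0156/0.0134)/(2πk) = 0.1520/(2π·59.6) = 4.059×10^-4 m·K/W
  R'_rubber = ln(0.0198/0.0156)/(2πk) = 0.2384/(2π·0.153) = 0.2480 m·K/W
  R'_PVC = ln(0.0230/0.0198)/(2πk) = 0.1498/(2π·0.159) = 0.1500 m·K/W
ΣR = 4.059×10^-4 + 0.2480 + 0.1500 = 0.3984 m·K/W
Q' = ΔT/ΣR = (86 °C − 21.3 °C)/0.3984 = 162 W/m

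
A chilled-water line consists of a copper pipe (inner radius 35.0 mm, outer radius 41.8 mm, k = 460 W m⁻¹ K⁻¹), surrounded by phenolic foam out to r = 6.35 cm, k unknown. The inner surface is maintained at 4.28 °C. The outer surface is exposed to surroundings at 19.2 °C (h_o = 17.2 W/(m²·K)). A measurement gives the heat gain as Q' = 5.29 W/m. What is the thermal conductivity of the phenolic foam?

ΣR = ΔT/Q' = |4.28 − 19.2|/5.29 = 2.820 m·K/W
Known resistances:
  R'_copper = ln(0.0418/0.0350)/(2πk) = 0.1775/(2π·460) = 6.143×10^-5 m·K/W
  R'_conv,out = 1/(2πr h) = 1/(2π·0.0635·17.2) = 0.1457 m·K/W
R_phenolic foam = ΣR − ΣR_known = 2.820 − 0.1458 = 2.674 m·K/W
ln(r₂/r₁)/(2πk) = 2.674 ⇒ k = 0.4181/(2π·2.674) = 0.0249 W/m·K

k = 0.0249 W/m·K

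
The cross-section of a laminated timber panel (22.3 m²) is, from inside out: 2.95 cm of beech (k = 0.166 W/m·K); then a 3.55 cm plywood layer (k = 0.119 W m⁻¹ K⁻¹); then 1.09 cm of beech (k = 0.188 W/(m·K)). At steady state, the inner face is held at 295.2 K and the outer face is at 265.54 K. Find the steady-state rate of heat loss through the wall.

Q = 1240 W

Resistance network (inner→outer):
  R_beech = L/(kA) = 0.0295/(0.166·22.3) = 0.007969 K/W
  R_plywood = L/(kA) = 0.0355/(0.119·22.3) = 0.01338 K/W
  R_beech = L/(kA) = 0.0109/(0.188·22.3) = 0.002600 K/W
ΣR = 0.007969 + 0.01338 + 0.002600 = 0.02395 K/W
Q = ΔT/ΣR = (295.2 K − 265.54 K)/0.02395 = 1240 W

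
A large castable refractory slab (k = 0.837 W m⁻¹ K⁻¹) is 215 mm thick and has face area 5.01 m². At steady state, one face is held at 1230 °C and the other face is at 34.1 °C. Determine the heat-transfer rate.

Q = 23.3 kW

Q = kA·ΔT/L = 0.837 × 5.01 × |1230 °C − 34.1 °C| / 0.215 = 23300 W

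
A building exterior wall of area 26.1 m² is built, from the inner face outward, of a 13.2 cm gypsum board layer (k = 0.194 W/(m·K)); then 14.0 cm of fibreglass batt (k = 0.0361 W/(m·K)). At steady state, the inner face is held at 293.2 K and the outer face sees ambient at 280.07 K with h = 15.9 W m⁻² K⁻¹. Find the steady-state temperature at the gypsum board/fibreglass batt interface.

Resistance network (inner→outer):
  R_gypsum board = L/(kA) = 0.132/(0.194·26.1) = 0.02607 K/W
  R_fibreglass batt = L/(kA) = 0.140/(0.0361·26.1) = 0.1486 K/W
  R_conv,out = 1/(hA) = 1/(15.9·26.1) = 0.002410 K/W
ΣR = 0.02607 + 0.1486 + 0.002410 = 0.1771 K/W
Q = ΔT/ΣR = (293.2 K − 280.07 K)/0.1771 = 74.14 W
From the inner boundary to the gypsum board/fibreglass batt interface, ΣR_partial = 0.02607 K/W.
T_interface = T_in − Q·ΣR_partial = 293.2 K − (74.14)(0.02607) = 291.3 K

T = 291.3 K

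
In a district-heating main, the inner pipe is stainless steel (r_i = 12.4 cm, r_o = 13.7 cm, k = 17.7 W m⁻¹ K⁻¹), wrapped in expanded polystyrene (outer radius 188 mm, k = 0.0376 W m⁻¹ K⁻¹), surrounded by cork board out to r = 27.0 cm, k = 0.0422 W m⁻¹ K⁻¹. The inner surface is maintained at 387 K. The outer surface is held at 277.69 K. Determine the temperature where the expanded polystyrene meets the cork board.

T = 332.8 K

Resistance network (inner→outer):
  R'_stainless steel = ln(0.137/0.124)/(2πk) = 0.09970/(2π·17.7) = 8.965×10^-4 m·K/W
  R'_expanded polystyrene = ln(0.188/0.137)/(2πk) = 0.3165/(2π·0.0376) = 1.340 m·K/W
  R'_cork board = ln(0.270/0.188)/(2πk) = 0.3620/(2π·0.0422) = 1.365 m·K/W
ΣR = 8.965×10^-4 + 1.340 + 1.365 = 2.706 m·K/W
Q' = ΔT/ΣR = (387 K − 277.69 K)/2.706 = 40.40 W/m
From the inner boundary to the expanded polystyrene/cork board interface, ΣR_partial = 1.341 m·K/W.
T_interface = T_in − Q'·ΣR_partial = 387 K − (40.40)(1.341) = 332.8 K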